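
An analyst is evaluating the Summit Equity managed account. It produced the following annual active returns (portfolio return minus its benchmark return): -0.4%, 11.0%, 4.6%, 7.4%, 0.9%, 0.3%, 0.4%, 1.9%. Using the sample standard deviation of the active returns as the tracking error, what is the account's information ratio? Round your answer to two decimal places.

0.80

r̄ = (-0.4 + 11 + 4.6 + 7.4 + 0.9 + 0.3 + 0.4 + 1.9) / 8 = 3.2625%
Σ(r − r̄)² = (-0.4 − 3.2625)² + (11 − 3.2625)² + … = 116.5988
sample σ = √(116.5988 / 7) = √16.6570 = 4.0813%
IR = r̄ / tracking error = 3.2625 / 4.0813 = 0.7994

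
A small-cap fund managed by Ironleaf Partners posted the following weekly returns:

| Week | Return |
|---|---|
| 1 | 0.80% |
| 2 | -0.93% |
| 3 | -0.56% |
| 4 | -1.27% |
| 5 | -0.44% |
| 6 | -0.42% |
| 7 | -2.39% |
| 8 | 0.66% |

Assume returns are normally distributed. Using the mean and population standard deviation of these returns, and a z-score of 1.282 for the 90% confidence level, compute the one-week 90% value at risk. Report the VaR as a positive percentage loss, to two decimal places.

μ = (0.8 − 0.93 − 0.56 − 1.27 − 0.44 − 0.42 − 2.39 + 0.66) / 8 = -0.5688%
Σ(r − μ)² = (0.8 − (-0.5688))² + (-0.93 − (-0.5688))² + (-0.56 − (-0.5688))² + … = 7.3613
σ = √[7.3613 / 8] = 0.9593%
VaR = −(μ − z·σ) = −(-0.5688 − 1.282 × 0.9593) = −(-1.7986) = 1.7986%

1.80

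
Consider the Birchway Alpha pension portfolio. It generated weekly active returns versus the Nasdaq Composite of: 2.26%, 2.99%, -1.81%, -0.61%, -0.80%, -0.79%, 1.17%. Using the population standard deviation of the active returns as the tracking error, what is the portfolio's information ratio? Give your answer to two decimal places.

r̄ = (2.26 + 2.99 − 1.81 − 0.61 − 0.8 − 0.79 + 1.17) / 7 = 2.410 / 7 = 0.3443%
Population σ = √[Σ(r − r̄)² / 7] = √[19.4992 / 7] = √2.7856 = 1.6690%
IR = r̄ / tracking error = 0.3443 / 1.6690 = 0.2063

0.21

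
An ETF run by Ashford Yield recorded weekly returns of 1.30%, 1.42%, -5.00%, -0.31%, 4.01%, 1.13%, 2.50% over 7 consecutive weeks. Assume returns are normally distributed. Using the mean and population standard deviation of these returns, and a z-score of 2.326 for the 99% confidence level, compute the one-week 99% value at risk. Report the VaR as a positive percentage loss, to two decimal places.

Mean return r̄ = 5.050 / 7 = 0.7214%
Population std dev = √[48.7663 / 7] = 2.6394%
VaR = −(r̄ − z·σ) = −(0.7214 − 2.326 × 2.6394) = −(-5.4178) = 5.4178%

5.42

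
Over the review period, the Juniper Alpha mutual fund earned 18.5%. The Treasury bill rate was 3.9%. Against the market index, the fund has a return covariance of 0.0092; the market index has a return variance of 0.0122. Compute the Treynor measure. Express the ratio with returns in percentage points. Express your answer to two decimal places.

19.36

β = Cov / Var = 0.0092 / 0.0122 = 0.7541
Treynor = (Rp − Rf) / β = (18.5% − 3.9%) / 0.7541 = 14.60 / 0.7541 = 19.3608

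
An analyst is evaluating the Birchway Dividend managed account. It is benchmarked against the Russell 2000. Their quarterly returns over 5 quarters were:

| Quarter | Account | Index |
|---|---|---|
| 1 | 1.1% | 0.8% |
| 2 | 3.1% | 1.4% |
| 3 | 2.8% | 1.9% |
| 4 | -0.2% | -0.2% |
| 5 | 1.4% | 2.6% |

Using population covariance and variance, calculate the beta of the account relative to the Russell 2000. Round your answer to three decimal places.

0.781

r̄p = 1.6400%,  r̄m = 1.3000%
Cov = Σ(rp − r̄p)(rm − r̄m) / 5 = 0.7120
Var(rm) = Σ(rm − r̄m)² / 5 = 0.9120
β = Cov / Var = 0.7120 / 0.9120 = 0.7807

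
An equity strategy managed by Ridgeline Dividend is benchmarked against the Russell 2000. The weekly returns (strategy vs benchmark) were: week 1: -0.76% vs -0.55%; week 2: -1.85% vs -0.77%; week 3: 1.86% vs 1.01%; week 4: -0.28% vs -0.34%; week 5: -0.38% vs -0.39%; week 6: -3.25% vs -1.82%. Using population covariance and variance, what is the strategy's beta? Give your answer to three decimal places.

1.853

r̄p = -0.7767%,  r̄m = -0.4767%
Cov = Σ(rp − r̄p)(rm − r̄m) / 6 = 1.2764
Var(rm) = Σ(rm − r̄m)² / 6 = 0.6887
β = Cov / Var = 1.2764 / 0.6887 = 1.8533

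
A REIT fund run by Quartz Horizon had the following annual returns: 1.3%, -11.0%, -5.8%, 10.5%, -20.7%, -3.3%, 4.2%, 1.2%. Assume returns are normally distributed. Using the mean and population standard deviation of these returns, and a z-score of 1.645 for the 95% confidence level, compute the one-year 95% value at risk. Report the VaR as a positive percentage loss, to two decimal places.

μ = (1.3 − 11 − 5.8 + 10.5 − 20.7 − 3.3 + 4.2 + 1.2) / 8 = -23.60 / 8 = -2.9500%
Σ(r − μ)² = (1.3 − (-2.9500))² + (-11 − (-2.9500))² + … = 655.4200
σ = √[655.4200 / 8] = 9.0514%
VaR = −(μ − z·σ) = −(-2.9500 − 1.645 × 9.0514) = −(-17.8396) = 17.8396%

17.84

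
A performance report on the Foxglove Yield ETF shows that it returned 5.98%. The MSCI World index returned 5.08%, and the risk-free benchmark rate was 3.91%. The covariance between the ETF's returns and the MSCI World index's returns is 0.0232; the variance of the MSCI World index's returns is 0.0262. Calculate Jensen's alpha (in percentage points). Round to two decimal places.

1.03

β = Cov / Var = 0.0232 / 0.0262 = 0.8855
E[R] = Rf + β(Rm − Rf) = 3.91% + 0.8855 × (5.08% − 3.91%) = 4.9460%
α = Rp − E[R] = 5.98% − 4.9460% = 1.0340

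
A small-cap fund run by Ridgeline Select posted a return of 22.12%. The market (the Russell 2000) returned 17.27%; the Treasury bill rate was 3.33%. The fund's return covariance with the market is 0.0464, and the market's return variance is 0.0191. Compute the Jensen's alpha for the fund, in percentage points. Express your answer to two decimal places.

β = Cov / Var = 0.0464 / 0.0191 = 2.4293
E[R] = Rf + β(Rm − Rf) = 3.33% + 2.4293 × (17.27% − 3.33%) = 37.1944%
α = Rp − E[R] = 22.12% − 37.1944% = -15.0744

-15.07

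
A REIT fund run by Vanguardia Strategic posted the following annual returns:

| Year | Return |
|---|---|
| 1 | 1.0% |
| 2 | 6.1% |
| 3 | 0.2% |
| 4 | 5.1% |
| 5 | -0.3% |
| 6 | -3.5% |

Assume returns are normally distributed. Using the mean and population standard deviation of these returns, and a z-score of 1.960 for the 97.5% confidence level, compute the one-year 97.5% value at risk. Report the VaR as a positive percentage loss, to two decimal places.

4.98

Mean return r̄ = 8.60 / 6 = 1.4333%
Population std dev = √[64.2733 / 6] = 3.2730%
VaR = −(r̄ − z·σ) = −(1.4333 − 1.960 × 3.2730) = −(-4.9818) = 4.9818%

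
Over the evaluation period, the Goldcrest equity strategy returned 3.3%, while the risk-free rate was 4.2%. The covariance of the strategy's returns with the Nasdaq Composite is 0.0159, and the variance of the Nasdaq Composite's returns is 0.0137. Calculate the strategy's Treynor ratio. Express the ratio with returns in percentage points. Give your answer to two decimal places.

-0.78

β = Cov / Var = 0.0159 / 0.0137 = 1.1606
Treynor = (Rp − Rf) / β = (3.3% − 4.2%) / 1.1606 = -0.90 / 1.1606 = -0.7755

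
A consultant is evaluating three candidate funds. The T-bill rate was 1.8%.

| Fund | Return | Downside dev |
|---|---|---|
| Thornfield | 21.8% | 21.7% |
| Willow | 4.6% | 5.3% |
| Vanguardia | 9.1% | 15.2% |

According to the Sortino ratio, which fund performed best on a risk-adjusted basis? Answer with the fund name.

Thornfield

Thornfield: Sortino ratio = (21.8% − 1.8%) / 21.7% = 0.922
Willow: Sortino ratio = (4.6% − 1.8%) / 5.3% = 0.528
Vanguardia: Sortino ratio = (9.1% − 1.8%) / 15.2% = 0.480
Highest: Thornfield (0.922).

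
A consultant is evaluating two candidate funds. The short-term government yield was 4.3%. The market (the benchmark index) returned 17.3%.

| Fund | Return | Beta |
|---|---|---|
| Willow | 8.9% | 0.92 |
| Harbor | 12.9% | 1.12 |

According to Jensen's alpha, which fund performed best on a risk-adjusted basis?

Willow: α = 8.9% − [4.3% + 0.92 × (17.3% − 4.3%)] = -7.360
Harbor: α = 12.9% − [4.3% + 1.12 × (17.3% − 4.3%)] = -5.960
Highest: Harbor (-5.960).

Harbor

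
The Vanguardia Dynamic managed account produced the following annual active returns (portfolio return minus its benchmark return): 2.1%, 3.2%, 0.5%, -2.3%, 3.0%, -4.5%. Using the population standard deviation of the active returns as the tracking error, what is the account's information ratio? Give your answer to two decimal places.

0.12

Mean return r̄ = 2.00 / 6 = 0.3333%
Σ(r − r̄)² = (2.1 − 0.3333)² + (3.2 − 0.3333)² + (0.5 − 0.3333)² + … = 48.7733
population σ = √(48.7733 / 6) = √8.1289 = 2.8511%
IR = r̄ / tracking error = 0.3333 / 2.8511 = 0.1169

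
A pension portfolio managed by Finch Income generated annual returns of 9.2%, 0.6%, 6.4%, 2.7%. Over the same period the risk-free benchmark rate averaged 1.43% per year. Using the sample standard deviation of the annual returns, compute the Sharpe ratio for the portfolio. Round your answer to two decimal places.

Mean return μ = 18.90 / 4 = 4.7250%
Sample std dev = √[43.9475 / 3] = 3.8274%
Sharpe = (μ − rf) / σ = (4.7250 − 1.43) / 3.8274 = 3.2950 / 3.8274 = 0.8609

0.86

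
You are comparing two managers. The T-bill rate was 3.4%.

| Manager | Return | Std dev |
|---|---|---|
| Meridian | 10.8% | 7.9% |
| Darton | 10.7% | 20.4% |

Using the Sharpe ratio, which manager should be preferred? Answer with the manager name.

Meridian

Meridian: Sharpe ratio = (10.8% − 3.4%) / 7.9% = 0.937
Darton: Sharpe ratio = (10.7% − 3.4%) / 20.4% = 0.358
Highest: Meridian (0.937).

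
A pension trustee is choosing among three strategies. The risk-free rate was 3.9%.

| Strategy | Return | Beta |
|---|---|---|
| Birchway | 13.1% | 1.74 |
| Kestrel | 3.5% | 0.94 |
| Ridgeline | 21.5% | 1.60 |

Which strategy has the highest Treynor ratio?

Birchway: Treynor = (13.1% − 3.9%) / 1.74 = 5.287
Kestrel: Treynor = (3.5% − 3.9%) / 0.94 = -0.426
Ridgeline: Treynor = (21.5% − 3.9%) / 1.60 = 11.000
Highest: Ridgeline (11.000).

Ridgeline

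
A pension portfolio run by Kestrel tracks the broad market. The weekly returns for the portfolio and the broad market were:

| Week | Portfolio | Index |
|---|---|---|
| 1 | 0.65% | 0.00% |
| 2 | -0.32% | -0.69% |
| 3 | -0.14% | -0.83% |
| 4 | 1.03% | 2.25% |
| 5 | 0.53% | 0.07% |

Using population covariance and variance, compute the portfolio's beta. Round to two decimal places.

0.40

r̄p = 0.3500%,  r̄m = 0.1600%
Cov = Σ(rp − r̄p)(rm − r̄m) / 5 = 0.4823
Var(rm) = Σ(rm − r̄m)² / 5 = 1.2209
β = Cov / Var = 0.4823 / 1.2209 = 0.3950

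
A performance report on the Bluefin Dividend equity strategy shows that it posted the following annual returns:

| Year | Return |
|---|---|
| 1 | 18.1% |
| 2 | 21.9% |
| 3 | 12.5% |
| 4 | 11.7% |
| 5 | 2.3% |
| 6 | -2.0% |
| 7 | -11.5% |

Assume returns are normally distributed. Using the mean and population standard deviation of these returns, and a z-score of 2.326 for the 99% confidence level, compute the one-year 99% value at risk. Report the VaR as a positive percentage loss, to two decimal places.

17.92

Mean return r̄ = 53.00 / 7 = 7.5714%
Σ(r − r̄)² = (18.1 − 7.5714)² + (21.9 − 7.5714)² + (12.5 − 7.5714)² + … = 840.6143
σ = √[840.6143 / 7] = 10.9585%
VaR = −(r̄ − z·σ) = −(7.5714 − 2.326 × 10.9585) = −(-17.9181) = 17.9181%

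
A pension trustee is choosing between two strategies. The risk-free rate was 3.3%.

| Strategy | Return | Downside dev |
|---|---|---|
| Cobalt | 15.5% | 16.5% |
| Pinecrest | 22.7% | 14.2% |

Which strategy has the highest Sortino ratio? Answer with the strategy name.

Cobalt: Sortino ratio = (15.5% − 3.3%) / 16.5% = 0.739
Pinecrest: Sortino ratio = (22.7% − 3.3%) / 14.2% = 1.366
Highest: Pinecrest (1.366).

Pinecrest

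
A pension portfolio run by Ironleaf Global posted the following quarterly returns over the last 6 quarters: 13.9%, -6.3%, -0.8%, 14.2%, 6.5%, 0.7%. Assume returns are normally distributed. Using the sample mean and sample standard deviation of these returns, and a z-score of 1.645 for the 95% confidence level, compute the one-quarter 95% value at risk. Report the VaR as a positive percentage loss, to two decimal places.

r̄ = (13.9 − 6.3 − 0.8 + 14.2 + 6.5 + 0.7) / 6 = 28.20 / 6 = 4.7000%
Σ(r − r̄)² = 345.3800; sample σ = √(345.3800/5) = 8.3112%
VaR = −(r̄ − z·σ) = −(4.7000 − 1.645 × 8.3112) = −(-8.9719) = 8.9719%

8.97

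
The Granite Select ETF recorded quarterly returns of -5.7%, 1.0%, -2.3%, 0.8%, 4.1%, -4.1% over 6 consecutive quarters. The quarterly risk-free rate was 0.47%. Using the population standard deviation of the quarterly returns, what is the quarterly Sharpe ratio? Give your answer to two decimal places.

r̄ = (-5.7 + 1 − 2.3 + 0.8 + 4.1 − 4.1) / 6 = -1.0333%
Σ(r − r̄)² = (-5.7 − (-1.0333))² + (1 − (-1.0333))² + … = 66.6333
σ = √[66.6333 / 6] = 3.3325%
Sharpe = (r̄ − rf) / σ = (-1.0333 − 0.47) / 3.3325 = -1.5033 / 3.3325 = -0.4511

-0.45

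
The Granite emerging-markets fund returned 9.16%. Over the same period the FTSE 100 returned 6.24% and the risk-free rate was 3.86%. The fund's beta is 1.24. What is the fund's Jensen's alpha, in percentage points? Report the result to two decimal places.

2.35

CAPM expected return = Rf + β(Rm − Rf) = 3.86% + 1.24 × (6.24% − 3.86%) = 3.86 + 1.24 × 2.38 = 6.8112%
Jensen's α = Rp − E[R] = 9.16% − 6.8112% = 2.3488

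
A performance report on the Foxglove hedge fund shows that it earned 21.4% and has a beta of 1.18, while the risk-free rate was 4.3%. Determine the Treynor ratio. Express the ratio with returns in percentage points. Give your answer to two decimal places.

Treynor = (Rp − Rf) / β = (21.4% − 4.3%) / 1.18 = 17.10 / 1.18 = 14.4915

14.49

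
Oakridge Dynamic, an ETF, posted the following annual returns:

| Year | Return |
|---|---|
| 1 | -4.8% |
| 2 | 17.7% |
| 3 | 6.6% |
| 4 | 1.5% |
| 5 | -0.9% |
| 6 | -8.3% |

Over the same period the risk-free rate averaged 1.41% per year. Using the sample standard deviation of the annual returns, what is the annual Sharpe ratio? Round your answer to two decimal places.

0.06

Mean return μ = 11.80 / 6 = 1.9667%
Σ(r − μ)² = (-4.8 − 1.9667)² + (17.7 − 1.9667)² + (6.6 − 1.9667)² + … = 428.6333
sample σ = √(428.6333 / 5) = √85.7267 = 9.2589%
Sharpe = (μ − rf) / σ = (1.9667 − 1.41) / 9.2589 = 0.5567 / 9.2589 = 0.0601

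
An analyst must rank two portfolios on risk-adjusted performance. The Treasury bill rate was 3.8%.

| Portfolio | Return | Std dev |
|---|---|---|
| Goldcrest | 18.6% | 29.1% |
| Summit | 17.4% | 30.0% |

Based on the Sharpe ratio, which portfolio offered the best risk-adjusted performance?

Goldcrest: Sharpe ratio = (18.6% − 3.8%) / 29.1% = 0.509
Summit: Sharpe ratio = (17.4% − 3.8%) / 30.0% = 0.453
Highest: Goldcrest (0.509).

Goldcrest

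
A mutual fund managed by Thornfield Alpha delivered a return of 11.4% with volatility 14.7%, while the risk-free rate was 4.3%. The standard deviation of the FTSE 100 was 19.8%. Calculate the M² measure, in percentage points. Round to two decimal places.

13.86

Sharpe = (Rp − Rf) / σp = (11.4% − 4.3%) / 14.7% = 0.4830
M² = Rf + Sharpe × σm = 4.3% + 0.4830 × 19.8% = 13.8634%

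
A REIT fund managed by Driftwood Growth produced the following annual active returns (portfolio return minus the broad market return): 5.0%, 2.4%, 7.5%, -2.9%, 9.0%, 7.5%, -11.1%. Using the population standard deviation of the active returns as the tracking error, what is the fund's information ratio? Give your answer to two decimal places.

0.37

r̄ = (5 + 2.4 + 7.5 − 2.9 + 9 + 7.5 − 11.1) / 7 = 2.4857%
Σ(r − r̄)² = (5 − 2.4857)² + (2.4 − 2.4857)² + … = 312.6286
population σ = √(312.6286 / 7) = √44.6612 = 6.6829%
IR = r̄ / tracking error = 2.4857 / 6.6829 = 0.3719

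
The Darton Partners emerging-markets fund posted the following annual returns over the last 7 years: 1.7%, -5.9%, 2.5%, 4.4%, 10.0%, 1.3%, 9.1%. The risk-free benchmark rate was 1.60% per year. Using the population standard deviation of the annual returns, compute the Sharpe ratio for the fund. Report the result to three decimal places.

0.343

r̄ = (1.7 − 5.9 + 2.5 + 4.4 + 10 + 1.3 + 9.1) / 7 = 23.10 / 7 = 3.3000%
Σ(r − r̄)² = 171.5800; population σ = √(171.5800/7) = 4.9509%
Sharpe = (r̄ − rf) / σ = (3.3000 − 1.6) / 4.9509 = 1.7000 / 4.9509 = 0.3434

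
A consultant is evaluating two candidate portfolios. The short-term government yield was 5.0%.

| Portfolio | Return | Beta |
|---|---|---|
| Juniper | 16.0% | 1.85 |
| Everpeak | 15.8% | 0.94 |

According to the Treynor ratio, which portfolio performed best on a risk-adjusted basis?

Everpeak

Juniper: Treynor = (16.0% − 5.0%) / 1.85 = 5.946
Everpeak: Treynor = (15.8% − 5.0%) / 0.94 = 11.489
Highest: Everpeak (11.489).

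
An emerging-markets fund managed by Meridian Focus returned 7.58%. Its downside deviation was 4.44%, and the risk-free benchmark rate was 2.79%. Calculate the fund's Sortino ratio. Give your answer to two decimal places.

1.08

Sortino = (Rp − Rf) / σd = (7.58% − 2.79%) / 4.44% = 4.79% / 4.44% = 1.0788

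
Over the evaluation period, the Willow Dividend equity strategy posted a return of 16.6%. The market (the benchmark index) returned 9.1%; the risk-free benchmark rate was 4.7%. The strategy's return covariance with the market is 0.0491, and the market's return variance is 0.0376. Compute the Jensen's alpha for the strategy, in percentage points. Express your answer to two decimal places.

6.15

β = Cov / Var = 0.0491 / 0.0376 = 1.3059
E[R] = Rf + β(Rm − Rf) = 4.7% + 1.3059 × (9.1% − 4.7%) = 10.4460%
α = Rp − E[R] = 16.6% − 10.4460% = 6.1540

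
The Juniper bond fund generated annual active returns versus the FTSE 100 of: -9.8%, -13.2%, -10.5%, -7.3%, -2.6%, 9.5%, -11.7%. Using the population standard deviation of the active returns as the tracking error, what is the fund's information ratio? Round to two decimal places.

μ = (-9.8 − 13.2 − 10.5 − 7.3 − 2.6 + 9.5 − 11.7) / 7 = -45.60 / 7 = -6.5143%
Population σ = √[Σ(r − μ)² / 7] = √[370.6686 / 7] = √52.9527 = 7.2769%
IR = μ / tracking error = -6.5143 / 7.2769 = -0.8952

-0.90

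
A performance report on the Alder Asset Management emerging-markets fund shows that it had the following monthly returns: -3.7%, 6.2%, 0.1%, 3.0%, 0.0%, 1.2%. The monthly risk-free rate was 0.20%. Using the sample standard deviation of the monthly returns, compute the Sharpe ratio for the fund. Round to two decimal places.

Mean return μ = 6.80 / 6 = 1.1333%
Σ(r − μ)² = (-3.7 − 1.1333)² + (6.2 − 1.1333)² + … = 54.8733
sample σ = √(54.8733 / 5) = √10.9747 = 3.3128%
Sharpe = (μ − rf) / σ = (1.1333 − 0.2) / 3.3128 = 0.9333 / 3.3128 = 0.2817

0.28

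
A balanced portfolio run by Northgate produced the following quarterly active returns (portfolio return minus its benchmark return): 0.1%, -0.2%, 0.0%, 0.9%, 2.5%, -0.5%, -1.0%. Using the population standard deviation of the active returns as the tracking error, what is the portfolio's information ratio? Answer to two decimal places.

0.24

Mean return μ = 1.80 / 7 = 0.2571%
Population std dev = √[7.8971 / 7] = 1.0621%
IR = μ / tracking error = 0.2571 / 1.0621 = 0.2421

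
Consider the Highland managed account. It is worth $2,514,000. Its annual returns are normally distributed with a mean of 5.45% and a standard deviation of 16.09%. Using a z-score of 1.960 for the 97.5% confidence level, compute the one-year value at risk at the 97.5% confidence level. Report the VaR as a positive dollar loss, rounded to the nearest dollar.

Return at the 97.5% tail: μ − z·σ = 5.45% − 1.960 × 16.09% = 5.45 − 31.5364 = -26.0864%
VaR = −(-26.0864%) × $2,514,000 = 26.0864% × $2,514,000 = $655,812

$655,812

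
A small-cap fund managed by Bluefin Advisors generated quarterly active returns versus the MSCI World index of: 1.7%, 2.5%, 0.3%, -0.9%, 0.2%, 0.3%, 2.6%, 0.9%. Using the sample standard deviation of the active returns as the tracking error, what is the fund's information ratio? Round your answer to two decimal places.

0.77

μ = (1.7 + 2.5 + 0.3 − 0.9 + 0.2 + 0.3 + 2.6 + 0.9) / 8 = 7.60 / 8 = 0.9500%
Sample std dev = √[10.5200 / 7] = 1.2259%
IR = μ / tracking error = 0.9500 / 1.2259 = 0.7749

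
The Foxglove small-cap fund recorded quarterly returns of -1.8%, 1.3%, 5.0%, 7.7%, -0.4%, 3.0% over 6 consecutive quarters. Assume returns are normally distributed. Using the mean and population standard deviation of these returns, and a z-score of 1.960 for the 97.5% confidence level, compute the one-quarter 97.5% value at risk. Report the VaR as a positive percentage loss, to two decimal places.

3.83

Mean return r̄ = 14.80 / 6 = 2.4667%
Σ(r − r̄)² = 61.8733; population σ = √(61.8733/6) = 3.2113%
VaR = −(r̄ − z·σ) = −(2.4667 − 1.960 × 3.2113) = −(-3.8274) = 3.8274%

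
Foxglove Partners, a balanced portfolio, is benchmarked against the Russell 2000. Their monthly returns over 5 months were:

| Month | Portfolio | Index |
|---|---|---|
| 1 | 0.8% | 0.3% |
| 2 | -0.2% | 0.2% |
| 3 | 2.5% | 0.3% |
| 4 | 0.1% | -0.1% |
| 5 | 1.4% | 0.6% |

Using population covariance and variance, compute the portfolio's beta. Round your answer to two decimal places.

r̄p = 0.9200%,  r̄m = 0.2600%
Cov = Σ(rp − r̄p)(rm − r̄m) / 5 = 0.1168
Var(rm) = Σ(rm − r̄m)² / 5 = 0.0504
β = Cov / Var = 0.1168 / 0.0504 = 2.3175

2.32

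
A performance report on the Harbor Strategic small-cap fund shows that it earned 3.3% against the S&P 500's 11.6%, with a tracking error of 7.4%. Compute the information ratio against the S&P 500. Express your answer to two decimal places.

-1.12

IR = (Rp − Rb) / TE = (3.3% − 11.6%) / 7.4% = -8.30% / 7.4% = -1.1216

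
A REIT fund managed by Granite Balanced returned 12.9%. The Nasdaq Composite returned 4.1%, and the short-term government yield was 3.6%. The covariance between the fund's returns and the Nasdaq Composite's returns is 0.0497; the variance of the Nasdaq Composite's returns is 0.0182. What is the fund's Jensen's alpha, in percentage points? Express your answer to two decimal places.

β = Cov / Var = 0.0497 / 0.0182 = 2.7308
E[R] = Rf + β(Rm − Rf) = 3.6% + 2.7308 × (4.1% − 3.6%) = 4.9654%
α = Rp − E[R] = 12.9% − 4.9654% = 7.9346

7.93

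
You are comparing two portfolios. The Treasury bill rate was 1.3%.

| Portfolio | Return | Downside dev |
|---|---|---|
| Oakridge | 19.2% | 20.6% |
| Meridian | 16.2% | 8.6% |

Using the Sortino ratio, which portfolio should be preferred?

Oakridge: Sortino ratio = (19.2% − 1.3%) / 20.6% = 0.869
Meridian: Sortino ratio = (16.2% − 1.3%) / 8.6% = 1.733
Highest: Meridian (1.733).

Meridian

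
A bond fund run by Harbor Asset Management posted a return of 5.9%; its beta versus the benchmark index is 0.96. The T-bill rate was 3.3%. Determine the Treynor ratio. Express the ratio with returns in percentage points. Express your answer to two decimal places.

Treynor = (Rp − Rf) / β = (5.9% − 3.3%) / 0.96 = 2.60 / 0.96 = 2.7083

2.71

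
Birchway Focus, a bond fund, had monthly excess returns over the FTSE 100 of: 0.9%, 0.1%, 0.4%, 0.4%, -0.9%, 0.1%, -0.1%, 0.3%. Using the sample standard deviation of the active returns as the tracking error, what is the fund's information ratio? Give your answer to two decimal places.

0.29

μ = (0.9 + 0.1 + 0.4 + 0.4 − 0.9 + 0.1 − 0.1 + 0.3) / 8 = 1.20 / 8 = 0.1500%
Σ(r − μ)² = (0.9 − 0.1500)² + (0.1 − 0.1500)² + (0.4 − 0.1500)² + … = 1.8800
σ = √[1.8800 / 7] = 0.5182%
IR = μ / tracking error = 0.1500 / 0.5182 = 0.2895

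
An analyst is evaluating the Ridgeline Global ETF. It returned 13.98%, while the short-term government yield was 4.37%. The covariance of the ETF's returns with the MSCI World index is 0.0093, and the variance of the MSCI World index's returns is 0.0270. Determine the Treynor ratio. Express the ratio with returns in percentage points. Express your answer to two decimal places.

β = Cov / Var = 0.0093 / 0.0270 = 0.3444
Treynor = (Rp − Rf) / β = (13.98% − 4.37%) / 0.3444 = 9.61 / 0.3444 = 27.9036

27.90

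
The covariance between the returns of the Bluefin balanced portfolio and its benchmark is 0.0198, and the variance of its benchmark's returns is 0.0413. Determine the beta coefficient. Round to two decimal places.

0.48

β = Cov(Rp, Rm) / Var(Rm) = 0.0198 / 0.0413 = 0.4794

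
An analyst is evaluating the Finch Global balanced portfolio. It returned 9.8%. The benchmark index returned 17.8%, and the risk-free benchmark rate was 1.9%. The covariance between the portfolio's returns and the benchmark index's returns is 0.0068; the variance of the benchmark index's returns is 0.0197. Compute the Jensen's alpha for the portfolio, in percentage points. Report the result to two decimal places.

β = Cov / Var = 0.0068 / 0.0197 = 0.3452
E[R] = Rf + β(Rm − Rf) = 1.9% + 0.3452 × (17.8% − 1.9%) = 7.3887%
α = Rp − E[R] = 9.8% − 7.3887% = 2.4113

2.41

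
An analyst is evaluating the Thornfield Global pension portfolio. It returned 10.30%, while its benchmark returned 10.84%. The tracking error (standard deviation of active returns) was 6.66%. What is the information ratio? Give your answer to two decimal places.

-0.08

IR = (Rp − Rb) / TE = (10.30% − 10.84%) / 6.66% = -0.54% / 6.66% = -0.0811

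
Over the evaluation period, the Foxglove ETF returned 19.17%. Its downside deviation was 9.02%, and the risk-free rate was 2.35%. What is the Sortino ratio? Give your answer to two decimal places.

Sortino = (Rp − Rf) / σd = (19.17% − 2.35%) / 9.02% = 16.82% / 9.02% = 1.8647

1.86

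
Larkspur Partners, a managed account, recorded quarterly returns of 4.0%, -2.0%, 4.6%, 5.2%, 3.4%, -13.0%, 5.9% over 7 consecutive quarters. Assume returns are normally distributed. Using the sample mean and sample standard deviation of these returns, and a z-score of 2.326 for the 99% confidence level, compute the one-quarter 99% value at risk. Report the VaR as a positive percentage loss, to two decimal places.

μ = (4 − 2 + 4.6 + 5.2 + 3.4 − 13 + 5.9) / 7 = 8.10 / 7 = 1.1571%
Σ(r − μ)² = 274.1971; sample σ = √(274.1971/6) = 6.7601%
VaR = −(μ − z·σ) = −(1.1571 − 2.326 × 6.7601) = −(-14.5669) = 14.5669%

14.57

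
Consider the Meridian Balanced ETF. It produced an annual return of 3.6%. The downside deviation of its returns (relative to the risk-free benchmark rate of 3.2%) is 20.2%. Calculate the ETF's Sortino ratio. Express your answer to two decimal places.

0.02

Sortino = (Rp − Rf) / σd = (3.6% − 3.2%) / 20.2% = 0.40% / 20.2% = 0.0198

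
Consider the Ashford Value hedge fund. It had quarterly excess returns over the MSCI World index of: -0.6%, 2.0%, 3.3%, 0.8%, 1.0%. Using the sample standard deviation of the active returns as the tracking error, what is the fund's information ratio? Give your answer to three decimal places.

0.895

μ = (-0.6 + 2 + 3.3 + 0.8 + 1) / 5 = 6.50 / 5 = 1.3000%
Σ(r − μ)² = 8.4400; sample σ = √(8.4400/4) = 1.4526%
IR = μ / tracking error = 1.3000 / 1.4526 = 0.8949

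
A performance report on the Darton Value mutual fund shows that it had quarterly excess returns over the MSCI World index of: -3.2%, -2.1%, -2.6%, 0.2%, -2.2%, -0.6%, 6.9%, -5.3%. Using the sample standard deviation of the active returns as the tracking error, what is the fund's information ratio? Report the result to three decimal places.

r̄ = (-3.2 − 2.1 − 2.6 + 0.2 − 2.2 − 0.6 + 6.9 − 5.3) / 8 = -8.90 / 8 = -1.1125%
Sample σ = √[Σ(r − r̄)² / 7] = √[92.4488 / 7] = √13.2070 = 3.6341%
IR = r̄ / tracking error = -1.1125 / 3.6341 = -0.3061

-0.306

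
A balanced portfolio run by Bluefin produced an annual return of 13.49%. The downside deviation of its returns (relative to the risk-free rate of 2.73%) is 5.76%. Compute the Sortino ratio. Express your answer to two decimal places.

1.87

Sortino = (Rp − Rf) / σd = (13.49% − 2.73%) / 5.76% = 10.76% / 5.76% = 1.8681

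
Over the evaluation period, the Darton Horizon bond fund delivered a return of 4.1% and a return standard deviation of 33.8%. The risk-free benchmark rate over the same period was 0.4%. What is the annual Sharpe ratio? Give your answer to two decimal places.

Sharpe = (Rp − Rf) / σp = (4.1% − 0.4%) / 33.8% = 3.70% / 33.8% = 0.1095

0.11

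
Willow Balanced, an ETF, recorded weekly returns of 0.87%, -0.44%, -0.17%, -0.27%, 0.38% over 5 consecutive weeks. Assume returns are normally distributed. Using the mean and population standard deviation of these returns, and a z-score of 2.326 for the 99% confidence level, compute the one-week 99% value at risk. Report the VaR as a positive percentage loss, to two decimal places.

r̄ = (0.87 − 0.44 − 0.17 − 0.27 + 0.38) / 5 = 0.370 / 5 = 0.0740%
Population std dev = √[1.1693 / 5] = 0.4836%
VaR = −(r̄ − z·σ) = −(0.0740 − 2.326 × 0.4836) = −(-1.0509) = 1.0509%

1.05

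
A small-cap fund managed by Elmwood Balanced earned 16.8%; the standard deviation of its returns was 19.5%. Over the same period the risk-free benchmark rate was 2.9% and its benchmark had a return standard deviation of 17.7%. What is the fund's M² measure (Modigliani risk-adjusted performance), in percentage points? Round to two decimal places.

15.52

Sharpe = (Rp − Rf) / σp = (16.8% − 2.9%) / 19.5% = 0.7128
M² = Rf + Sharpe × σm = 2.9% + 0.7128 × 17.7% = 15.5166%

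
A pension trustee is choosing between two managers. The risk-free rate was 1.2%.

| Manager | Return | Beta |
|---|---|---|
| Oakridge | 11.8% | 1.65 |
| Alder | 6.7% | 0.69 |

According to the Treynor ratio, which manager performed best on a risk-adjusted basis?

Oakridge: Treynor = (11.8% − 1.2%) / 1.65 = 6.424
Alder: Treynor = (6.7% − 1.2%) / 0.69 = 7.971
Highest: Alder (7.971).

Alder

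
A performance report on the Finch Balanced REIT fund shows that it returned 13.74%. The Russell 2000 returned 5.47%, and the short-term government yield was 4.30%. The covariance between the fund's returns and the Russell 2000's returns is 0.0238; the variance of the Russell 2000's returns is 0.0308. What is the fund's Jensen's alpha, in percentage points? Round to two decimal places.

β = Cov / Var = 0.0238 / 0.0308 = 0.7727
E[R] = Rf + β(Rm − Rf) = 4.30% + 0.7727 × (5.47% − 4.30%) = 5.2041%
α = Rp − E[R] = 13.74% − 5.2041% = 8.5359

8.54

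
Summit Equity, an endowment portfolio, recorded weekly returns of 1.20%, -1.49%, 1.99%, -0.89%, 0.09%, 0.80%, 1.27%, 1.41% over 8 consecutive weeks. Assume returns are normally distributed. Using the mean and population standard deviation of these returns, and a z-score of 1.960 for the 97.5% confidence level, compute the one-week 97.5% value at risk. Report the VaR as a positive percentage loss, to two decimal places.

1.67

r̄ = (1.2 − 1.49 + 1.99 − 0.89 + 0.09 + 0.8 + 1.27 + 1.41) / 8 = 4.380 / 8 = 0.5475%
Population σ = √[Σ(r − r̄)² / 8] = √[10.2634 / 8] = √1.2829 = 1.1327%
VaR = −(r̄ − z·σ) = −(0.5475 − 1.960 × 1.1327) = −(-1.6726) = 1.6726%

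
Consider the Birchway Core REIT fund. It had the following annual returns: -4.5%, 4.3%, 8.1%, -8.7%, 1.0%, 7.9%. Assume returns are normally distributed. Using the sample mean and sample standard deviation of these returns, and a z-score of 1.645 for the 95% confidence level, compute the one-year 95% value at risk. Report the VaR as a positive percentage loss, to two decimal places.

Mean return r̄ = 8.10 / 6 = 1.3500%
Σ(r − r̄)² = (-4.5 − 1.3500)² + (4.3 − 1.3500)² + … = 232.5150
σ = √[232.5150 / 5] = 6.8193%
VaR = −(r̄ − z·σ) = −(1.3500 − 1.645 × 6.8193) = −(-9.8677) = 9.8677%

9.87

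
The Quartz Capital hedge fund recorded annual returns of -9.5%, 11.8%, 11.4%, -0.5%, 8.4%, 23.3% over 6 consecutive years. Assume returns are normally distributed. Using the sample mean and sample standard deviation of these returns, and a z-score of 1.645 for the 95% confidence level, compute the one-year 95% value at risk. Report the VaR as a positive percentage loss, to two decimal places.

11.09

r̄ = (-9.5 + 11.8 + 11.4 − 0.5 + 8.4 + 23.3) / 6 = 44.90 / 6 = 7.4833%
Sample σ = √[Σ(r − r̄)² / 5] = √[637.1483 / 5] = √127.4297 = 11.2885%
VaR = −(r̄ − z·σ) = −(7.4833 − 1.645 × 11.2885) = −(-11.0863) = 11.0863%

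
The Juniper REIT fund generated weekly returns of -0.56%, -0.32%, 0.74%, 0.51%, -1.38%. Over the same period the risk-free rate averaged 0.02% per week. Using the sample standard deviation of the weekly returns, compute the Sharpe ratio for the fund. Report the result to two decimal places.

-0.26

Mean return r̄ = -1.010 / 5 = -0.2020%
Σ(r − r̄)² = 2.9241; sample σ = √(2.9241/4) = 0.8550%
Sharpe = (r̄ − rf) / σ = (-0.2020 − 0.02) / 0.8550 = -0.2220 / 0.8550 = -0.2596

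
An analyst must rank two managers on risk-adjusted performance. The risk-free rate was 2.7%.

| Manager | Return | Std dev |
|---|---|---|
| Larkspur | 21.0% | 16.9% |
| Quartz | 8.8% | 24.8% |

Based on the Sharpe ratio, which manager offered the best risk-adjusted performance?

Larkspur: Sharpe ratio = (21.0% − 2.7%) / 16.9% = 1.083
Quartz: Sharpe ratio = (8.8% − 2.7%) / 24.8% = 0.246
Highest: Larkspur (1.083).

Larkspur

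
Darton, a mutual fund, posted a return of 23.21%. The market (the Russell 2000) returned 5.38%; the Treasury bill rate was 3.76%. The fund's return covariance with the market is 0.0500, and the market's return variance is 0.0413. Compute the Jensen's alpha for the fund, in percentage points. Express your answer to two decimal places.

17.49

β = Cov / Var = 0.0500 / 0.0413 = 1.2107
E[R] = Rf + β(Rm − Rf) = 3.76% + 1.2107 × (5.38% − 3.76%) = 5.7213%
α = Rp − E[R] = 23.21% − 5.7213% = 17.4887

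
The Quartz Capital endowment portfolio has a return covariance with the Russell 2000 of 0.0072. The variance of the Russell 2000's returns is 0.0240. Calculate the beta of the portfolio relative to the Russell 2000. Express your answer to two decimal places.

β = Cov(Rp, Rm) / Var(Rm) = 0.0072 / 0.0240 = 0.3000

0.30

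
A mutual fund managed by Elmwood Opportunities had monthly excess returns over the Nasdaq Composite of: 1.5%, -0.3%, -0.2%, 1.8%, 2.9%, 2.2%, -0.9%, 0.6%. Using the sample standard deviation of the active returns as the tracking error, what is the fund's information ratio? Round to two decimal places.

μ = (1.5 − 0.3 − 0.2 + 1.8 + 2.9 + 2.2 − 0.9 + 0.6) / 8 = 0.9500%
Sample σ = √[Σ(r − μ)² / 7] = √[12.8200 / 7] = √1.8314 = 1.3533%
IR = μ / tracking error = 0.9500 / 1.3533 = 0.7020

0.70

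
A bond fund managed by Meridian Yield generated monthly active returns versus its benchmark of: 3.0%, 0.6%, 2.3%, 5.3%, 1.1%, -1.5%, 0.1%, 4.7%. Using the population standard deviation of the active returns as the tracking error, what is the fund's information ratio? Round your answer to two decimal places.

0.90

μ = (3 + 0.6 + 2.3 + 5.3 + 1.1 − 1.5 + 0.1 + 4.7) / 8 = 15.60 / 8 = 1.9500%
Σ(r − μ)² = (3 − 1.9500)² + (0.6 − 1.9500)² + (2.3 − 1.9500)² + … = 37.8800
population σ = √(37.8800 / 8) = √4.7350 = 2.1760%
IR = μ / tracking error = 1.9500 / 2.1760 = 0.8961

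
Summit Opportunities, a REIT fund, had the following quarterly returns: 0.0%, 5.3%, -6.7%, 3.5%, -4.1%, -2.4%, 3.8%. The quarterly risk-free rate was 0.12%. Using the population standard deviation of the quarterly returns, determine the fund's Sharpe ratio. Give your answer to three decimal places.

μ = (0 + 5.3 − 6.7 + 3.5 − 4.1 − 2.4 + 3.8) / 7 = -0.60 / 7 = -0.0857%
Population std dev = √[122.1886 / 7] = 4.1780%
Sharpe = (μ − rf) / σ = (-0.0857 − 0.12) / 4.1780 = -0.2057 / 4.1780 = -0.0492

-0.049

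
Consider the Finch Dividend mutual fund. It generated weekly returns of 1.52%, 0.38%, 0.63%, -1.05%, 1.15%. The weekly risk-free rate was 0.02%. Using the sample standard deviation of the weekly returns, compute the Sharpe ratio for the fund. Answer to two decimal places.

0.51

r̄ = (1.52 + 0.38 + 0.63 − 1.05 + 1.15) / 5 = 2.630 / 5 = 0.5260%
Σ(r − r̄)² = (1.52 − 0.5260)² + (0.38 − 0.5260)² + (0.63 − 0.5260)² + … = 3.8933
σ = √[3.8933 / 4] = 0.9866%
Sharpe = (r̄ − rf) / σ = (0.5260 − 0.02) / 0.9866 = 0.5060 / 0.9866 = 0.5129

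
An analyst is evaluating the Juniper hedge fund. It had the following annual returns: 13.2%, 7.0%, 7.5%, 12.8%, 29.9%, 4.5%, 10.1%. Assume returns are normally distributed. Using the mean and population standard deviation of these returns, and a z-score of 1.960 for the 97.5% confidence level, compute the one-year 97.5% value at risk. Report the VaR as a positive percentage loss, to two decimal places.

μ = (13.2 + 7 + 7.5 + 12.8 + 29.9 + 4.5 + 10.1) / 7 = 85.00 / 7 = 12.1429%
Σ(r − μ)² = (13.2 − 12.1429)² + (7 − 12.1429)² + (7.5 − 12.1429)² + … = 427.4571
σ = √[427.4571 / 7] = 7.8144%
VaR = −(μ − z·σ) = −(12.1429 − 1.960 × 7.8144) = −(-3.1733) = 3.1733%

3.17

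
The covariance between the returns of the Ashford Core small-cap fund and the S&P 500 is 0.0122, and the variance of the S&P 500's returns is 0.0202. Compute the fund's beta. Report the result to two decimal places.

0.60

β = Cov(Rp, Rm) / Var(Rm) = 0.0122 / 0.0202 = 0.6040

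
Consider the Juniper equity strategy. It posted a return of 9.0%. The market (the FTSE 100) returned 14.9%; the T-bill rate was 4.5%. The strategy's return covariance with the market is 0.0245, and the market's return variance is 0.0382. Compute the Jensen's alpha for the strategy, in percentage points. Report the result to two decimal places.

β = Cov / Var = 0.0245 / 0.0382 = 0.6414
E[R] = Rf + β(Rm − Rf) = 4.5% + 0.6414 × (14.9% − 4.5%) = 11.1706%
α = Rp − E[R] = 9.0% − 11.1706% = -2.1706

-2.17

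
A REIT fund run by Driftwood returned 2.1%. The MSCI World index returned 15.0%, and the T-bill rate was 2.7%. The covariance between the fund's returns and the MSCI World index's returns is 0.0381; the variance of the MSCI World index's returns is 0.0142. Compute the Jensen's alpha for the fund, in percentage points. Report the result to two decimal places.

β = Cov / Var = 0.0381 / 0.0142 = 2.6831
E[R] = Rf + β(Rm − Rf) = 2.7% + 2.6831 × (15.0% − 2.7%) = 35.7021%
α = Rp − E[R] = 2.1% − 35.7021% = -33.6021

-33.60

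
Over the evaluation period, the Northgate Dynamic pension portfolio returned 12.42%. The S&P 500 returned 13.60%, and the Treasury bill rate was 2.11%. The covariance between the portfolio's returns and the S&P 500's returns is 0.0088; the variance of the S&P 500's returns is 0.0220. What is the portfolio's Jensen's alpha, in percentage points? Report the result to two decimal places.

5.71

β = Cov / Var = 0.0088 / 0.0220 = 0.4000
E[R] = Rf + β(Rm − Rf) = 2.11% + 0.4000 × (13.60% − 2.11%) = 6.7060%
α = Rp − E[R] = 12.42% − 6.7060% = 5.7140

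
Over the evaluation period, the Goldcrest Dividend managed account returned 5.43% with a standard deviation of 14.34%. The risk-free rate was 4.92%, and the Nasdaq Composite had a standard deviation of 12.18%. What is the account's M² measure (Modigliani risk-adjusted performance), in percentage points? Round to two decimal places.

Sharpe = (Rp − Rf) / σp = (5.43% − 4.92%) / 14.34% = 0.0356
M² = Rf + Sharpe × σm = 4.92% + 0.0356 × 12.18% = 5.3536%

5.35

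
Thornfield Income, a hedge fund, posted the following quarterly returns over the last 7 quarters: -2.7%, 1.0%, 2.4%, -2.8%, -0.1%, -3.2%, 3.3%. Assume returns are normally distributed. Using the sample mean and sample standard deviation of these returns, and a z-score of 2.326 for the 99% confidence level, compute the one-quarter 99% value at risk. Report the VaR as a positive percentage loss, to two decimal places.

μ = (-2.7 + 1 + 2.4 − 2.8 − 0.1 − 3.2 + 3.3) / 7 = -0.3000%
Sample σ = √[Σ(r − μ)² / 6] = √[42.4000 / 6] = √7.0667 = 2.6583%
VaR = −(μ − z·σ) = −(-0.3000 − 2.326 × 2.6583) = −(-6.4832) = 6.4832%

6.48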